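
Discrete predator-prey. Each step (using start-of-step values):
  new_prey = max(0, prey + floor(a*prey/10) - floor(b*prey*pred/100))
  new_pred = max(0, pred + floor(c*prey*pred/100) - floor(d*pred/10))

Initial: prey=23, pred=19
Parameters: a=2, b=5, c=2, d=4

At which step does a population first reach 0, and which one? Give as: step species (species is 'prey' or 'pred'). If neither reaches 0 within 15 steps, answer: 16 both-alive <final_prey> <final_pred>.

Answer: 16 both-alive 1 2

Derivation:
Step 1: prey: 23+4-21=6; pred: 19+8-7=20
Step 2: prey: 6+1-6=1; pred: 20+2-8=14
Step 3: prey: 1+0-0=1; pred: 14+0-5=9
Step 4: prey: 1+0-0=1; pred: 9+0-3=6
Step 5: prey: 1+0-0=1; pred: 6+0-2=4
Step 6: prey: 1+0-0=1; pred: 4+0-1=3
Step 7: prey: 1+0-0=1; pred: 3+0-1=2
Step 8: prey: 1+0-0=1; pred: 2+0-0=2
Steps 9-15: state stable at prey=1, pred=2 (no change)
No extinction within 15 steps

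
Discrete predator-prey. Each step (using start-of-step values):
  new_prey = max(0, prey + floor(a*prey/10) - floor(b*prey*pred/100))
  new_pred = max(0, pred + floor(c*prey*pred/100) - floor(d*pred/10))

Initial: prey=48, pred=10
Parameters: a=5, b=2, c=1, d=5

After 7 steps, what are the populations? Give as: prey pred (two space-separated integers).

Step 1: prey: 48+24-9=63; pred: 10+4-5=9
Step 2: prey: 63+31-11=83; pred: 9+5-4=10
Step 3: prey: 83+41-16=108; pred: 10+8-5=13
Step 4: prey: 108+54-28=134; pred: 13+14-6=21
Step 5: prey: 134+67-56=145; pred: 21+28-10=39
Step 6: prey: 145+72-113=104; pred: 39+56-19=76
Step 7: prey: 104+52-158=0; pred: 76+79-38=117

Answer: 0 117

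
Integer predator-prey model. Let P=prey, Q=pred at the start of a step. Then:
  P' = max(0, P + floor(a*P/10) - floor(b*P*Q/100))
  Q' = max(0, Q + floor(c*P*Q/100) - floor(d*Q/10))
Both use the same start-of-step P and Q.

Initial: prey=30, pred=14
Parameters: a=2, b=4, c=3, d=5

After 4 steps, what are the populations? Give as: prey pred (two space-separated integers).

Answer: 2 9

Derivation:
Step 1: prey: 30+6-16=20; pred: 14+12-7=19
Step 2: prey: 20+4-15=9; pred: 19+11-9=21
Step 3: prey: 9+1-7=3; pred: 21+5-10=16
Step 4: prey: 3+0-1=2; pred: 16+1-8=9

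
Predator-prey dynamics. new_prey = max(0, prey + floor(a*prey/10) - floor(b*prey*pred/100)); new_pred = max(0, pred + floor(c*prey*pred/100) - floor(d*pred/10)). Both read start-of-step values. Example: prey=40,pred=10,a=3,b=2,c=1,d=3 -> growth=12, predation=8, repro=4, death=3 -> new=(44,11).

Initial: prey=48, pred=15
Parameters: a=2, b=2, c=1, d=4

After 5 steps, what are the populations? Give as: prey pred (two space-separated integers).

Answer: 26 13

Derivation:
Step 1: prey: 48+9-14=43; pred: 15+7-6=16
Step 2: prey: 43+8-13=38; pred: 16+6-6=16
Step 3: prey: 38+7-12=33; pred: 16+6-6=16
Step 4: prey: 33+6-10=29; pred: 16+5-6=15
Step 5: prey: 29+5-8=26; pred: 15+4-6=13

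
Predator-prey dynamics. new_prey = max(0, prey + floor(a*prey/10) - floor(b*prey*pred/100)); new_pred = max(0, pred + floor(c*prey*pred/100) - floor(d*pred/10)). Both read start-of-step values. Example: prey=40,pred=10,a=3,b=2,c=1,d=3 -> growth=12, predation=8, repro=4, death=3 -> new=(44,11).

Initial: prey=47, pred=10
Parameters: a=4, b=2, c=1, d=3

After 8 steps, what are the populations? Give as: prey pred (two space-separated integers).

Answer: 3 46

Derivation:
Step 1: prey: 47+18-9=56; pred: 10+4-3=11
Step 2: prey: 56+22-12=66; pred: 11+6-3=14
Step 3: prey: 66+26-18=74; pred: 14+9-4=19
Step 4: prey: 74+29-28=75; pred: 19+14-5=28
Step 5: prey: 75+30-42=63; pred: 28+21-8=41
Step 6: prey: 63+25-51=37; pred: 41+25-12=54
Step 7: prey: 37+14-39=12; pred: 54+19-16=57
Step 8: prey: 12+4-13=3; pred: 57+6-17=46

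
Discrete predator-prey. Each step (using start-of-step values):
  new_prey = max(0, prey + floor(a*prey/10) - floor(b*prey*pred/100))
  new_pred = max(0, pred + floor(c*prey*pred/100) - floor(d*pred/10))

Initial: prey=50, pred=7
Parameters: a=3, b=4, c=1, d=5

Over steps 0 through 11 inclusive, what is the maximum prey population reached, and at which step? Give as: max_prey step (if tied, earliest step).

Step 1: prey: 50+15-14=51; pred: 7+3-3=7
Step 2: prey: 51+15-14=52; pred: 7+3-3=7
Step 3: prey: 52+15-14=53; pred: 7+3-3=7
Step 4: prey: 53+15-14=54; pred: 7+3-3=7
Step 5: prey: 54+16-15=55; pred: 7+3-3=7
Step 6: prey: 55+16-15=56; pred: 7+3-3=7
Step 7: prey: 56+16-15=57; pred: 7+3-3=7
Step 8: prey: 57+17-15=59; pred: 7+3-3=7
Step 9: prey: 59+17-16=60; pred: 7+4-3=8
Step 10: prey: 60+18-19=59; pred: 8+4-4=8
Step 11: prey: 59+17-18=58; pred: 8+4-4=8
Max prey = 60 at step 9

Answer: 60 9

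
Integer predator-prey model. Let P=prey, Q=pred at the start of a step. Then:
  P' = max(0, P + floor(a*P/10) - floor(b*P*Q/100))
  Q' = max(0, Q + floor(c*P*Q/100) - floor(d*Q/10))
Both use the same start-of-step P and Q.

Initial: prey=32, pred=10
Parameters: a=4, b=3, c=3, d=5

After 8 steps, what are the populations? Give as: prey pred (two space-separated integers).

Step 1: prey: 32+12-9=35; pred: 10+9-5=14
Step 2: prey: 35+14-14=35; pred: 14+14-7=21
Step 3: prey: 35+14-22=27; pred: 21+22-10=33
Step 4: prey: 27+10-26=11; pred: 33+26-16=43
Step 5: prey: 11+4-14=1; pred: 43+14-21=36
Step 6: prey: 1+0-1=0; pred: 36+1-18=19
Step 7: prey: 0+0-0=0; pred: 19+0-9=10
Step 8: prey: 0+0-0=0; pred: 10+0-5=5

Answer: 0 5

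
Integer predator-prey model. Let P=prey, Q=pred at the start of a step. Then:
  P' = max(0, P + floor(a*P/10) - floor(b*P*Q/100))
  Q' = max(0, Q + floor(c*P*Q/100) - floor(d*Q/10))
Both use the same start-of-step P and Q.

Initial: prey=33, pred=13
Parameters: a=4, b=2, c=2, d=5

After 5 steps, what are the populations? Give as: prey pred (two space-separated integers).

Step 1: prey: 33+13-8=38; pred: 13+8-6=15
Step 2: prey: 38+15-11=42; pred: 15+11-7=19
Step 3: prey: 42+16-15=43; pred: 19+15-9=25
Step 4: prey: 43+17-21=39; pred: 25+21-12=34
Step 5: prey: 39+15-26=28; pred: 34+26-17=43

Answer: 28 43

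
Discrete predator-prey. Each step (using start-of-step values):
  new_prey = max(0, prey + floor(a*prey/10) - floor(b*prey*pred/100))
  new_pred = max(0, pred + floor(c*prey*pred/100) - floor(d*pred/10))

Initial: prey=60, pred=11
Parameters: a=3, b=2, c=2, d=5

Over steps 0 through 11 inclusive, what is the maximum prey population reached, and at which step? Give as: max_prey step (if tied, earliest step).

Answer: 65 1

Derivation:
Step 1: prey: 60+18-13=65; pred: 11+13-5=19
Step 2: prey: 65+19-24=60; pred: 19+24-9=34
Step 3: prey: 60+18-40=38; pred: 34+40-17=57
Step 4: prey: 38+11-43=6; pred: 57+43-28=72
Step 5: prey: 6+1-8=0; pred: 72+8-36=44
Step 6: prey: 0+0-0=0; pred: 44+0-22=22
Step 7: prey: 0+0-0=0; pred: 22+0-11=11
Step 8: prey: 0+0-0=0; pred: 11+0-5=6
Step 9: prey: 0+0-0=0; pred: 6+0-3=3
Step 10: prey: 0+0-0=0; pred: 3+0-1=2
Step 11: prey: 0+0-0=0; pred: 2+0-1=1
Max prey = 65 at step 1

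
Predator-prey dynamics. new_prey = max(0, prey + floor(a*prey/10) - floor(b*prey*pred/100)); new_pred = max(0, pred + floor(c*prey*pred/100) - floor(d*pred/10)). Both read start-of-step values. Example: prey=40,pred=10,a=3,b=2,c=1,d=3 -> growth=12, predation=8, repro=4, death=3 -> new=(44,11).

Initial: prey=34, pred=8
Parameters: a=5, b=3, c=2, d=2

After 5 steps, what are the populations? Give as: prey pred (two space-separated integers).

Step 1: prey: 34+17-8=43; pred: 8+5-1=12
Step 2: prey: 43+21-15=49; pred: 12+10-2=20
Step 3: prey: 49+24-29=44; pred: 20+19-4=35
Step 4: prey: 44+22-46=20; pred: 35+30-7=58
Step 5: prey: 20+10-34=0; pred: 58+23-11=70

Answer: 0 70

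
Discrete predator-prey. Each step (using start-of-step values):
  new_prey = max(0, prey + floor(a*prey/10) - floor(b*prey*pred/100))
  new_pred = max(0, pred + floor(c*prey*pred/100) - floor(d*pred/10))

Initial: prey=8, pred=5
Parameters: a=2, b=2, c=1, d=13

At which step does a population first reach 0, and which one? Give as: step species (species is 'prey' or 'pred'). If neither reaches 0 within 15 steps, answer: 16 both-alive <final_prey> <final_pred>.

Step 1: prey: 8+1-0=9; pred: 5+0-6=0
First extinction: pred at step 1

Answer: 1 pred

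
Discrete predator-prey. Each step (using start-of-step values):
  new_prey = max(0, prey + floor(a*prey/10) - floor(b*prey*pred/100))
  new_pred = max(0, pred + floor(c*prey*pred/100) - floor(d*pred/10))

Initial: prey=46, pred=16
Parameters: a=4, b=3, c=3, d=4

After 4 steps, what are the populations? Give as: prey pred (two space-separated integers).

Answer: 0 41

Derivation:
Step 1: prey: 46+18-22=42; pred: 16+22-6=32
Step 2: prey: 42+16-40=18; pred: 32+40-12=60
Step 3: prey: 18+7-32=0; pred: 60+32-24=68
Step 4: prey: 0+0-0=0; pred: 68+0-27=41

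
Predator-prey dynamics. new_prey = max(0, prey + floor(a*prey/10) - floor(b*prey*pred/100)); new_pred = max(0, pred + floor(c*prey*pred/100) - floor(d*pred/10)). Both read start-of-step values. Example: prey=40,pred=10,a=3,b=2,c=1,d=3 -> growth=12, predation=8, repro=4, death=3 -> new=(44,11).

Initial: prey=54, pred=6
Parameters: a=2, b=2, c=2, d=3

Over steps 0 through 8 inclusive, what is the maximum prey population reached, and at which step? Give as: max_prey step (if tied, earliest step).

Step 1: prey: 54+10-6=58; pred: 6+6-1=11
Step 2: prey: 58+11-12=57; pred: 11+12-3=20
Step 3: prey: 57+11-22=46; pred: 20+22-6=36
Step 4: prey: 46+9-33=22; pred: 36+33-10=59
Step 5: prey: 22+4-25=1; pred: 59+25-17=67
Step 6: prey: 1+0-1=0; pred: 67+1-20=48
Step 7: prey: 0+0-0=0; pred: 48+0-14=34
Step 8: prey: 0+0-0=0; pred: 34+0-10=24
Max prey = 58 at step 1

Answer: 58 1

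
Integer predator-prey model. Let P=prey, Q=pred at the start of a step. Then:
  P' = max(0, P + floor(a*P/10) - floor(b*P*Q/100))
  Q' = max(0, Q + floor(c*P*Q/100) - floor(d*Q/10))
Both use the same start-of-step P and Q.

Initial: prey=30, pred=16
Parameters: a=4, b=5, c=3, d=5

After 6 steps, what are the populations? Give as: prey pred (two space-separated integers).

Answer: 1 2

Derivation:
Step 1: prey: 30+12-24=18; pred: 16+14-8=22
Step 2: prey: 18+7-19=6; pred: 22+11-11=22
Step 3: prey: 6+2-6=2; pred: 22+3-11=14
Step 4: prey: 2+0-1=1; pred: 14+0-7=7
Step 5: prey: 1+0-0=1; pred: 7+0-3=4
Step 6: prey: 1+0-0=1; pred: 4+0-2=2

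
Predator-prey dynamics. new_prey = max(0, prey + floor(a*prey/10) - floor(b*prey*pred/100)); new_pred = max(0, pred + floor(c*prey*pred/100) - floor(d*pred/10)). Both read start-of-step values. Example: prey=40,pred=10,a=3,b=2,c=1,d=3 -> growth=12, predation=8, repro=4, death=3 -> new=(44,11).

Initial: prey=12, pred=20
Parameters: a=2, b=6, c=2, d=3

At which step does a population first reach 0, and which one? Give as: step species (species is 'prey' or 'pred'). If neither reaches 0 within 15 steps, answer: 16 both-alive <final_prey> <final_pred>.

Step 1: prey: 12+2-14=0; pred: 20+4-6=18
First extinction: prey at step 1

Answer: 1 prey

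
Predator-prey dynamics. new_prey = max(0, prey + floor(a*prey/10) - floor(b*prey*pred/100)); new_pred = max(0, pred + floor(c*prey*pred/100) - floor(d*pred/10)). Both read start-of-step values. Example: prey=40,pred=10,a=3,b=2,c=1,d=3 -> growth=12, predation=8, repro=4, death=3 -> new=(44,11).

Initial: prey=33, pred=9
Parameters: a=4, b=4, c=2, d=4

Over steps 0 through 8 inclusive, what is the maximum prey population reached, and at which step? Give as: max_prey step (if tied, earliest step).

Step 1: prey: 33+13-11=35; pred: 9+5-3=11
Step 2: prey: 35+14-15=34; pred: 11+7-4=14
Step 3: prey: 34+13-19=28; pred: 14+9-5=18
Step 4: prey: 28+11-20=19; pred: 18+10-7=21
Step 5: prey: 19+7-15=11; pred: 21+7-8=20
Step 6: prey: 11+4-8=7; pred: 20+4-8=16
Step 7: prey: 7+2-4=5; pred: 16+2-6=12
Step 8: prey: 5+2-2=5; pred: 12+1-4=9
Max prey = 35 at step 1

Answer: 35 1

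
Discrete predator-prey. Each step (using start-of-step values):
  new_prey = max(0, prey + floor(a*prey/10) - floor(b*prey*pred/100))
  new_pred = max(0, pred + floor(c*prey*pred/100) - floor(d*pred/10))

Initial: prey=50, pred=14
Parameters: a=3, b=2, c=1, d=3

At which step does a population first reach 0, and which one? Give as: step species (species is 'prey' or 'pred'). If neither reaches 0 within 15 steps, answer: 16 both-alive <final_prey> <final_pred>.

Answer: 16 both-alive 17 5

Derivation:
Step 1: prey: 50+15-14=51; pred: 14+7-4=17
Step 2: prey: 51+15-17=49; pred: 17+8-5=20
Step 3: prey: 49+14-19=44; pred: 20+9-6=23
Step 4: prey: 44+13-20=37; pred: 23+10-6=27
Step 5: prey: 37+11-19=29; pred: 27+9-8=28
Step 6: prey: 29+8-16=21; pred: 28+8-8=28
Step 7: prey: 21+6-11=16; pred: 28+5-8=25
Step 8: prey: 16+4-8=12; pred: 25+4-7=22
Step 9: prey: 12+3-5=10; pred: 22+2-6=18
Step 10: prey: 10+3-3=10; pred: 18+1-5=14
Step 11: prey: 10+3-2=11; pred: 14+1-4=11
Step 12: prey: 11+3-2=12; pred: 11+1-3=9
Step 13: prey: 12+3-2=13; pred: 9+1-2=8
Step 14: prey: 13+3-2=14; pred: 8+1-2=7
Step 15: prey: 14+4-1=17; pred: 7+0-2=5
No extinction within 15 steps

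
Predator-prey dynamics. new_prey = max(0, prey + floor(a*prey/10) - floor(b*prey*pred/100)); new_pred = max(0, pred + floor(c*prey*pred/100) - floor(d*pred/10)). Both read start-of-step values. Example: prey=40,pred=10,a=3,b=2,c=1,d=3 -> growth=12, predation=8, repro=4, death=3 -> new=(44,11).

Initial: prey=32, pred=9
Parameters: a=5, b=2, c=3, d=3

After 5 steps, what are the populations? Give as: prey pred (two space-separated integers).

Step 1: prey: 32+16-5=43; pred: 9+8-2=15
Step 2: prey: 43+21-12=52; pred: 15+19-4=30
Step 3: prey: 52+26-31=47; pred: 30+46-9=67
Step 4: prey: 47+23-62=8; pred: 67+94-20=141
Step 5: prey: 8+4-22=0; pred: 141+33-42=132

Answer: 0 132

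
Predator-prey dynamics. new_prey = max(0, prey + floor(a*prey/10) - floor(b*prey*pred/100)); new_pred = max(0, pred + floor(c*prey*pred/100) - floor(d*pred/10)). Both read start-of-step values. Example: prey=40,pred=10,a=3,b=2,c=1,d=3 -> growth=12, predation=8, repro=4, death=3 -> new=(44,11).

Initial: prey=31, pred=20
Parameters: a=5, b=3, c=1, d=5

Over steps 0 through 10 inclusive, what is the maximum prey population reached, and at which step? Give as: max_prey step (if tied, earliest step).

Answer: 144 9

Derivation:
Step 1: prey: 31+15-18=28; pred: 20+6-10=16
Step 2: prey: 28+14-13=29; pred: 16+4-8=12
Step 3: prey: 29+14-10=33; pred: 12+3-6=9
Step 4: prey: 33+16-8=41; pred: 9+2-4=7
Step 5: prey: 41+20-8=53; pred: 7+2-3=6
Step 6: prey: 53+26-9=70; pred: 6+3-3=6
Step 7: prey: 70+35-12=93; pred: 6+4-3=7
Step 8: prey: 93+46-19=120; pred: 7+6-3=10
Step 9: prey: 120+60-36=144; pred: 10+12-5=17
Step 10: prey: 144+72-73=143; pred: 17+24-8=33
Max prey = 144 at step 9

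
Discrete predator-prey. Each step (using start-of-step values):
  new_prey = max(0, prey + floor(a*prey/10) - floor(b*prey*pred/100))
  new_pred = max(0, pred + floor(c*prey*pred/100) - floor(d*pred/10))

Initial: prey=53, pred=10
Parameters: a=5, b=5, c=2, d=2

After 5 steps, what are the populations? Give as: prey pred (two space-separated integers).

Answer: 0 32

Derivation:
Step 1: prey: 53+26-26=53; pred: 10+10-2=18
Step 2: prey: 53+26-47=32; pred: 18+19-3=34
Step 3: prey: 32+16-54=0; pred: 34+21-6=49
Step 4: prey: 0+0-0=0; pred: 49+0-9=40
Step 5: prey: 0+0-0=0; pred: 40+0-8=32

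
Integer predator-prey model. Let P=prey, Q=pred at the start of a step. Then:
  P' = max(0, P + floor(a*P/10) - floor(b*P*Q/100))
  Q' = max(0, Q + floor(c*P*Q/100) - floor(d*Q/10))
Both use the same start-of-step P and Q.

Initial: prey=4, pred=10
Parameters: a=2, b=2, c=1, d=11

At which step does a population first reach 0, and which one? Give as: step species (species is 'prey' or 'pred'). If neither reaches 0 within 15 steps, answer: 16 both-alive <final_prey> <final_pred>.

Answer: 1 pred

Derivation:
Step 1: prey: 4+0-0=4; pred: 10+0-11=0
First extinction: pred at step 1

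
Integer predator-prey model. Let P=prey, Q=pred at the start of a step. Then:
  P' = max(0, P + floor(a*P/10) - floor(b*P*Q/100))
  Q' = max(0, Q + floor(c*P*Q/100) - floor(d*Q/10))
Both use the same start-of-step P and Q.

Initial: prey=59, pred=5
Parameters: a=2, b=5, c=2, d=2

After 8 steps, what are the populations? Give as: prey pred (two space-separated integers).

Answer: 0 13

Derivation:
Step 1: prey: 59+11-14=56; pred: 5+5-1=9
Step 2: prey: 56+11-25=42; pred: 9+10-1=18
Step 3: prey: 42+8-37=13; pred: 18+15-3=30
Step 4: prey: 13+2-19=0; pred: 30+7-6=31
Step 5: prey: 0+0-0=0; pred: 31+0-6=25
Step 6: prey: 0+0-0=0; pred: 25+0-5=20
Step 7: prey: 0+0-0=0; pred: 20+0-4=16
Step 8: prey: 0+0-0=0; pred: 16+0-3=13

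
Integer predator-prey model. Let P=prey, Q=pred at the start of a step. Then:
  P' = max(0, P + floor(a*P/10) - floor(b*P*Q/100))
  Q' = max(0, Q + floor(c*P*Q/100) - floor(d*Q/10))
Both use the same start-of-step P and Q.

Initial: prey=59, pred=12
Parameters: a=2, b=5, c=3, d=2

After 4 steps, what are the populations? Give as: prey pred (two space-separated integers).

Answer: 0 37

Derivation:
Step 1: prey: 59+11-35=35; pred: 12+21-2=31
Step 2: prey: 35+7-54=0; pred: 31+32-6=57
Step 3: prey: 0+0-0=0; pred: 57+0-11=46
Step 4: prey: 0+0-0=0; pred: 46+0-9=37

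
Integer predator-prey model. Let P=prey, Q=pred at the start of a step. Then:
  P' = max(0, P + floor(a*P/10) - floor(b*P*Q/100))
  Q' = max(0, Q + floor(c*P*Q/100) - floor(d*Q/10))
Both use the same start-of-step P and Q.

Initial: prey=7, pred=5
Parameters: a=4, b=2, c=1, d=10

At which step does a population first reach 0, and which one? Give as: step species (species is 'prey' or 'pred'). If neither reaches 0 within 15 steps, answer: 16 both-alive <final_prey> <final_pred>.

Step 1: prey: 7+2-0=9; pred: 5+0-5=0
First extinction: pred at step 1

Answer: 1 pred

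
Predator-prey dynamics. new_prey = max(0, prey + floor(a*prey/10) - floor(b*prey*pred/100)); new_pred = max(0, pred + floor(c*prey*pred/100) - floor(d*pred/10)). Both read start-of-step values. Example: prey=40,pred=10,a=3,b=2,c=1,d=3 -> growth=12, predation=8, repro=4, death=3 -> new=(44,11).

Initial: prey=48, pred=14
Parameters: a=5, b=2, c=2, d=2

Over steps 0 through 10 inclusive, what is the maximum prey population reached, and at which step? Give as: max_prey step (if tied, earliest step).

Step 1: prey: 48+24-13=59; pred: 14+13-2=25
Step 2: prey: 59+29-29=59; pred: 25+29-5=49
Step 3: prey: 59+29-57=31; pred: 49+57-9=97
Step 4: prey: 31+15-60=0; pred: 97+60-19=138
Step 5: prey: 0+0-0=0; pred: 138+0-27=111
Step 6: prey: 0+0-0=0; pred: 111+0-22=89
Step 7: prey: 0+0-0=0; pred: 89+0-17=72
Step 8: prey: 0+0-0=0; pred: 72+0-14=58
Step 9: prey: 0+0-0=0; pred: 58+0-11=47
Step 10: prey: 0+0-0=0; pred: 47+0-9=38
Max prey = 59 at step 1

Answer: 59 1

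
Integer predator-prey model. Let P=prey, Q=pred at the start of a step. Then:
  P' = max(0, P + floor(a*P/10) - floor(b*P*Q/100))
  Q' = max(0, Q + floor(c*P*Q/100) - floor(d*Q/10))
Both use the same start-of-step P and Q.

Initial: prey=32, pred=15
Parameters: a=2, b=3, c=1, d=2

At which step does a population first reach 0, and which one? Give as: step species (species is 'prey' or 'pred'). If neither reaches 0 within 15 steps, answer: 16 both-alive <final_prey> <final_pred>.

Answer: 16 both-alive 9 4

Derivation:
Step 1: prey: 32+6-14=24; pred: 15+4-3=16
Step 2: prey: 24+4-11=17; pred: 16+3-3=16
Step 3: prey: 17+3-8=12; pred: 16+2-3=15
Step 4: prey: 12+2-5=9; pred: 15+1-3=13
Step 5: prey: 9+1-3=7; pred: 13+1-2=12
Step 6: prey: 7+1-2=6; pred: 12+0-2=10
Step 7: prey: 6+1-1=6; pred: 10+0-2=8
Step 8: prey: 6+1-1=6; pred: 8+0-1=7
Step 9: prey: 6+1-1=6; pred: 7+0-1=6
Step 10: prey: 6+1-1=6; pred: 6+0-1=5
Step 11: prey: 6+1-0=7; pred: 5+0-1=4
Step 12: prey: 7+1-0=8; pred: 4+0-0=4
Step 13: prey: 8+1-0=9; pred: 4+0-0=4
Step 14: prey: 9+1-1=9; pred: 4+0-0=4
Steps 15-15: state stable at prey=9, pred=4 (no change)
No extinction within 15 steps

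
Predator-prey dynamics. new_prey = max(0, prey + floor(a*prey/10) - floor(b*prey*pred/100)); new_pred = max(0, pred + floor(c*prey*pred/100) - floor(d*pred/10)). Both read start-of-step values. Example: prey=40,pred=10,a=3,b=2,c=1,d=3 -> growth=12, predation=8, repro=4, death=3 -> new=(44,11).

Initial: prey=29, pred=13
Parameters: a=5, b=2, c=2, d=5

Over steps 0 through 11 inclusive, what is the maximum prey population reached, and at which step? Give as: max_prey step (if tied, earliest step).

Answer: 55 4

Derivation:
Step 1: prey: 29+14-7=36; pred: 13+7-6=14
Step 2: prey: 36+18-10=44; pred: 14+10-7=17
Step 3: prey: 44+22-14=52; pred: 17+14-8=23
Step 4: prey: 52+26-23=55; pred: 23+23-11=35
Step 5: prey: 55+27-38=44; pred: 35+38-17=56
Step 6: prey: 44+22-49=17; pred: 56+49-28=77
Step 7: prey: 17+8-26=0; pred: 77+26-38=65
Step 8: prey: 0+0-0=0; pred: 65+0-32=33
Step 9: prey: 0+0-0=0; pred: 33+0-16=17
Step 10: prey: 0+0-0=0; pred: 17+0-8=9
Step 11: prey: 0+0-0=0; pred: 9+0-4=5
Max prey = 55 at step 4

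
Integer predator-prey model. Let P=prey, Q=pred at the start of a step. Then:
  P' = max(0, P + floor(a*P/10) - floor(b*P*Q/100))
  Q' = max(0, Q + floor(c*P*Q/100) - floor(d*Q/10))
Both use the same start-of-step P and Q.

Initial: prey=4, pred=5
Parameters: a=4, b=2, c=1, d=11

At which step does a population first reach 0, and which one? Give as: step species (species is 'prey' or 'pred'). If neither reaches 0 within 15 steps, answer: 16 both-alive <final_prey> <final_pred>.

Answer: 1 pred

Derivation:
Step 1: prey: 4+1-0=5; pred: 5+0-5=0
First extinction: pred at step 1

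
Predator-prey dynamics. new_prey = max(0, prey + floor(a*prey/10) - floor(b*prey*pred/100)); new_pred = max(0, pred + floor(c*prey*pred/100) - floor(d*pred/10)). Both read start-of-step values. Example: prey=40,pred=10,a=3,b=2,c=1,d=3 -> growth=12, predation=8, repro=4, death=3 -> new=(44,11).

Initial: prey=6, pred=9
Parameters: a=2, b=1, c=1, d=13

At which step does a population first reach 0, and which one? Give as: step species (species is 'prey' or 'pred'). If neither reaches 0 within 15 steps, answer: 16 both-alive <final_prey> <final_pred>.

Step 1: prey: 6+1-0=7; pred: 9+0-11=0
First extinction: pred at step 1

Answer: 1 pred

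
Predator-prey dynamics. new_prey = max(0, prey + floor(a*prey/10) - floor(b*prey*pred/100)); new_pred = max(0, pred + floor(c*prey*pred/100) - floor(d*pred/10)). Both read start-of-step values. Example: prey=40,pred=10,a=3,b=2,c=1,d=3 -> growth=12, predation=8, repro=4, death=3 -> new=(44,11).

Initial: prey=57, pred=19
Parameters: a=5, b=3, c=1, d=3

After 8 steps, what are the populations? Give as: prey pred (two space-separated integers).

Step 1: prey: 57+28-32=53; pred: 19+10-5=24
Step 2: prey: 53+26-38=41; pred: 24+12-7=29
Step 3: prey: 41+20-35=26; pred: 29+11-8=32
Step 4: prey: 26+13-24=15; pred: 32+8-9=31
Step 5: prey: 15+7-13=9; pred: 31+4-9=26
Step 6: prey: 9+4-7=6; pred: 26+2-7=21
Step 7: prey: 6+3-3=6; pred: 21+1-6=16
Step 8: prey: 6+3-2=7; pred: 16+0-4=12

Answer: 7 12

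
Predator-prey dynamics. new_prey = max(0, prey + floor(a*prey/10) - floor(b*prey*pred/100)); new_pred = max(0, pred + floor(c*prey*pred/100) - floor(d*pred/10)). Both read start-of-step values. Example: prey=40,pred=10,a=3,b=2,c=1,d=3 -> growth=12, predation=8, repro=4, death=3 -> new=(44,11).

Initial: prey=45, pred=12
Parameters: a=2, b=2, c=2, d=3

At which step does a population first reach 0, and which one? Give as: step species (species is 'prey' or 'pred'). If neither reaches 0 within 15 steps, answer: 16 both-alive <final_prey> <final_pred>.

Answer: 16 both-alive 1 3

Derivation:
Step 1: prey: 45+9-10=44; pred: 12+10-3=19
Step 2: prey: 44+8-16=36; pred: 19+16-5=30
Step 3: prey: 36+7-21=22; pred: 30+21-9=42
Step 4: prey: 22+4-18=8; pred: 42+18-12=48
Step 5: prey: 8+1-7=2; pred: 48+7-14=41
Step 6: prey: 2+0-1=1; pred: 41+1-12=30
Step 7: prey: 1+0-0=1; pred: 30+0-9=21
Step 8: prey: 1+0-0=1; pred: 21+0-6=15
Step 9: prey: 1+0-0=1; pred: 15+0-4=11
Step 10: prey: 1+0-0=1; pred: 11+0-3=8
Step 11: prey: 1+0-0=1; pred: 8+0-2=6
Step 12: prey: 1+0-0=1; pred: 6+0-1=5
Step 13: prey: 1+0-0=1; pred: 5+0-1=4
Step 14: prey: 1+0-0=1; pred: 4+0-1=3
Step 15: prey: 1+0-0=1; pred: 3+0-0=3
No extinction within 15 steps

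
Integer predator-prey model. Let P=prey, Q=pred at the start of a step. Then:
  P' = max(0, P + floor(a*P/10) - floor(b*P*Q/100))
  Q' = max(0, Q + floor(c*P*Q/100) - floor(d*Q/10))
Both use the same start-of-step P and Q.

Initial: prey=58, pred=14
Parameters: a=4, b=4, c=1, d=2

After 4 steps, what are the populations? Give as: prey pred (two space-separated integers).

Step 1: prey: 58+23-32=49; pred: 14+8-2=20
Step 2: prey: 49+19-39=29; pred: 20+9-4=25
Step 3: prey: 29+11-29=11; pred: 25+7-5=27
Step 4: prey: 11+4-11=4; pred: 27+2-5=24

Answer: 4 24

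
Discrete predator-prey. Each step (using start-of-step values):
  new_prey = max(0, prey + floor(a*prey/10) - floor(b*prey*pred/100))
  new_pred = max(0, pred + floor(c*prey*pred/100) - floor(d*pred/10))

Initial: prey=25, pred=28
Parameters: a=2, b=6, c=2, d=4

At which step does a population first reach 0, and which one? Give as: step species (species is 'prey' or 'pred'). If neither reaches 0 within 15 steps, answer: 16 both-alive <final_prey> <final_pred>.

Answer: 1 prey

Derivation:
Step 1: prey: 25+5-42=0; pred: 28+14-11=31
First extinction: prey at step 1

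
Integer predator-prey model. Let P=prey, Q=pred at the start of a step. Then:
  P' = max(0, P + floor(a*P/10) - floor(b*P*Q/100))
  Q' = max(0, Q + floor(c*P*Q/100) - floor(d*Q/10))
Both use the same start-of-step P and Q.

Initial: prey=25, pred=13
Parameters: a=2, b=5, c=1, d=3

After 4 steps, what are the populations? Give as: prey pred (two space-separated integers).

Step 1: prey: 25+5-16=14; pred: 13+3-3=13
Step 2: prey: 14+2-9=7; pred: 13+1-3=11
Step 3: prey: 7+1-3=5; pred: 11+0-3=8
Step 4: prey: 5+1-2=4; pred: 8+0-2=6

Answer: 4 6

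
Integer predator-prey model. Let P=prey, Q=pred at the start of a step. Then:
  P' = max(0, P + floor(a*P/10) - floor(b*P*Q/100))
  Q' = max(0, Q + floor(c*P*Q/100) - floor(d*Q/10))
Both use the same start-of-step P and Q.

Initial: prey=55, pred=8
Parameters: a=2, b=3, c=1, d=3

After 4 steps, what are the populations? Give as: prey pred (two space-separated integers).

Step 1: prey: 55+11-13=53; pred: 8+4-2=10
Step 2: prey: 53+10-15=48; pred: 10+5-3=12
Step 3: prey: 48+9-17=40; pred: 12+5-3=14
Step 4: prey: 40+8-16=32; pred: 14+5-4=15

Answer: 32 15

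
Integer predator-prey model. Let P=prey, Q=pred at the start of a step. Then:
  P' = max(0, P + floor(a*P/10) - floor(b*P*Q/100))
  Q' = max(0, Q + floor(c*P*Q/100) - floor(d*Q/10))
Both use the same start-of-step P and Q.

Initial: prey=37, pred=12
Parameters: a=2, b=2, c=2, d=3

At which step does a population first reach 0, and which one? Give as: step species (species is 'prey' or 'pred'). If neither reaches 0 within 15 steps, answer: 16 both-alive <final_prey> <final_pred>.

Step 1: prey: 37+7-8=36; pred: 12+8-3=17
Step 2: prey: 36+7-12=31; pred: 17+12-5=24
Step 3: prey: 31+6-14=23; pred: 24+14-7=31
Step 4: prey: 23+4-14=13; pred: 31+14-9=36
Step 5: prey: 13+2-9=6; pred: 36+9-10=35
Step 6: prey: 6+1-4=3; pred: 35+4-10=29
Step 7: prey: 3+0-1=2; pred: 29+1-8=22
Step 8: prey: 2+0-0=2; pred: 22+0-6=16
Step 9: prey: 2+0-0=2; pred: 16+0-4=12
Step 10: prey: 2+0-0=2; pred: 12+0-3=9
Step 11: prey: 2+0-0=2; pred: 9+0-2=7
Step 12: prey: 2+0-0=2; pred: 7+0-2=5
Step 13: prey: 2+0-0=2; pred: 5+0-1=4
Step 14: prey: 2+0-0=2; pred: 4+0-1=3
Step 15: prey: 2+0-0=2; pred: 3+0-0=3
No extinction within 15 steps

Answer: 16 both-alive 2 3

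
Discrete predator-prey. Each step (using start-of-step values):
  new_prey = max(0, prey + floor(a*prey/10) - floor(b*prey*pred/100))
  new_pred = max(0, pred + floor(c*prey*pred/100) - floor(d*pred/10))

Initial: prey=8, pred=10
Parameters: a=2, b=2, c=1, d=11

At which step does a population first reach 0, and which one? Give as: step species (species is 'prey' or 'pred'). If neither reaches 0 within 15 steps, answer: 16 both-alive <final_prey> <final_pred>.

Answer: 1 pred

Derivation:
Step 1: prey: 8+1-1=8; pred: 10+0-11=0
First extinction: pred at step 1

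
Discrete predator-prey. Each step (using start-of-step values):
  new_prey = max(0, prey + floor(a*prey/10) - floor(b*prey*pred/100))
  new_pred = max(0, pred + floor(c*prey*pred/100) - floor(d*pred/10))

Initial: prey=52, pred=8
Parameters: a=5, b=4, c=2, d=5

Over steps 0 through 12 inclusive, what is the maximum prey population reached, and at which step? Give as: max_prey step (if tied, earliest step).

Step 1: prey: 52+26-16=62; pred: 8+8-4=12
Step 2: prey: 62+31-29=64; pred: 12+14-6=20
Step 3: prey: 64+32-51=45; pred: 20+25-10=35
Step 4: prey: 45+22-63=4; pred: 35+31-17=49
Step 5: prey: 4+2-7=0; pred: 49+3-24=28
Step 6: prey: 0+0-0=0; pred: 28+0-14=14
Step 7: prey: 0+0-0=0; pred: 14+0-7=7
Step 8: prey: 0+0-0=0; pred: 7+0-3=4
Step 9: prey: 0+0-0=0; pred: 4+0-2=2
Step 10: prey: 0+0-0=0; pred: 2+0-1=1
Step 11: prey: 0+0-0=0; pred: 1+0-0=1
Step 12: prey: 0+0-0=0; pred: 1+0-0=1
Max prey = 64 at step 2

Answer: 64 2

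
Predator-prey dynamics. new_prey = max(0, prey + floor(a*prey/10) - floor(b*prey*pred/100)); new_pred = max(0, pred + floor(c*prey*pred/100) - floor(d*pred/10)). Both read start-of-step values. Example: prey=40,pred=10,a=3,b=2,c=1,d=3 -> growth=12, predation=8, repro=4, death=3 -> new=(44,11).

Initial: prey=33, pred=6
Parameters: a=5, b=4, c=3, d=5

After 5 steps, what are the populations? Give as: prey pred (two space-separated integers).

Answer: 0 55

Derivation:
Step 1: prey: 33+16-7=42; pred: 6+5-3=8
Step 2: prey: 42+21-13=50; pred: 8+10-4=14
Step 3: prey: 50+25-28=47; pred: 14+21-7=28
Step 4: prey: 47+23-52=18; pred: 28+39-14=53
Step 5: prey: 18+9-38=0; pred: 53+28-26=55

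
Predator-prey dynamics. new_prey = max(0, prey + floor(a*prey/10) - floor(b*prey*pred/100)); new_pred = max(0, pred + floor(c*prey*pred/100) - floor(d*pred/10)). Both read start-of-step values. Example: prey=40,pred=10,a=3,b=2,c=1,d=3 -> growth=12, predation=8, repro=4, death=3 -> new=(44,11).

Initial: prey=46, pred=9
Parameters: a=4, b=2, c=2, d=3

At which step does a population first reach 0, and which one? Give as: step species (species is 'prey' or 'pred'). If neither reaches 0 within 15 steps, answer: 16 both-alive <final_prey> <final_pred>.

Answer: 5 prey

Derivation:
Step 1: prey: 46+18-8=56; pred: 9+8-2=15
Step 2: prey: 56+22-16=62; pred: 15+16-4=27
Step 3: prey: 62+24-33=53; pred: 27+33-8=52
Step 4: prey: 53+21-55=19; pred: 52+55-15=92
Step 5: prey: 19+7-34=0; pred: 92+34-27=99
First extinction: prey at step 5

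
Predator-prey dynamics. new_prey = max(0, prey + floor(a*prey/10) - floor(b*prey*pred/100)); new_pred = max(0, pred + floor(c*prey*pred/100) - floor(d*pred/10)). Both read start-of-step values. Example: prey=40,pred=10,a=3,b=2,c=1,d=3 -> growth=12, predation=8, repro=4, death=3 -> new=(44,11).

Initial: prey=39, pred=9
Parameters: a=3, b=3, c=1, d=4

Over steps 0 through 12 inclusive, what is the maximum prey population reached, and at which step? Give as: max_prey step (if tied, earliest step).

Answer: 47 6

Derivation:
Step 1: prey: 39+11-10=40; pred: 9+3-3=9
Step 2: prey: 40+12-10=42; pred: 9+3-3=9
Step 3: prey: 42+12-11=43; pred: 9+3-3=9
Step 4: prey: 43+12-11=44; pred: 9+3-3=9
Step 5: prey: 44+13-11=46; pred: 9+3-3=9
Step 6: prey: 46+13-12=47; pred: 9+4-3=10
Step 7: prey: 47+14-14=47; pred: 10+4-4=10
Step 8: prey: 47+14-14=47; pred: 10+4-4=10
Step 9: prey: 47+14-14=47; pred: 10+4-4=10
Step 10: prey: 47+14-14=47; pred: 10+4-4=10
Step 11: prey: 47+14-14=47; pred: 10+4-4=10
Step 12: prey: 47+14-14=47; pred: 10+4-4=10
Max prey = 47 at step 6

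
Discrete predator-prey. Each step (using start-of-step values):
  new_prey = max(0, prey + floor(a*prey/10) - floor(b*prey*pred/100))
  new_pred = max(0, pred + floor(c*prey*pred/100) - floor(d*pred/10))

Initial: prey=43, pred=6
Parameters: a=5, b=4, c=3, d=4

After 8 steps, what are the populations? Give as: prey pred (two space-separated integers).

Answer: 0 12

Derivation:
Step 1: prey: 43+21-10=54; pred: 6+7-2=11
Step 2: prey: 54+27-23=58; pred: 11+17-4=24
Step 3: prey: 58+29-55=32; pred: 24+41-9=56
Step 4: prey: 32+16-71=0; pred: 56+53-22=87
Step 5: prey: 0+0-0=0; pred: 87+0-34=53
Step 6: prey: 0+0-0=0; pred: 53+0-21=32
Step 7: prey: 0+0-0=0; pred: 32+0-12=20
Step 8: prey: 0+0-0=0; pred: 20+0-8=12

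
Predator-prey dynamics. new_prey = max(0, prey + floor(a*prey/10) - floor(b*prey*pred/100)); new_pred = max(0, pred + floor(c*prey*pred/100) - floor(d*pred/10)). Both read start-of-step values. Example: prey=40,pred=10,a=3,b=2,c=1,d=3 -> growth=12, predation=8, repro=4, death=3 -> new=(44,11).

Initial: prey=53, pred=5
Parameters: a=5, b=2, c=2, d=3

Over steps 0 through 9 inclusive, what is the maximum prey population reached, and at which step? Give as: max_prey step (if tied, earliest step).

Step 1: prey: 53+26-5=74; pred: 5+5-1=9
Step 2: prey: 74+37-13=98; pred: 9+13-2=20
Step 3: prey: 98+49-39=108; pred: 20+39-6=53
Step 4: prey: 108+54-114=48; pred: 53+114-15=152
Step 5: prey: 48+24-145=0; pred: 152+145-45=252
Step 6: prey: 0+0-0=0; pred: 252+0-75=177
Step 7: prey: 0+0-0=0; pred: 177+0-53=124
Step 8: prey: 0+0-0=0; pred: 124+0-37=87
Step 9: prey: 0+0-0=0; pred: 87+0-26=61
Max prey = 108 at step 3

Answer: 108 3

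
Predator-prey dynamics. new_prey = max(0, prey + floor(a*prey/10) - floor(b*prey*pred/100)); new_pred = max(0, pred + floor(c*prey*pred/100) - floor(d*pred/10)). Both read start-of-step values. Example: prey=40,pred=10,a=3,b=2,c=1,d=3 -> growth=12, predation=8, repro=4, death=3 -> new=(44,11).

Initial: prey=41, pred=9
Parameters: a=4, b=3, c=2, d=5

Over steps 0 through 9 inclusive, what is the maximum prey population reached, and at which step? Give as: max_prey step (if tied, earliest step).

Answer: 48 2

Derivation:
Step 1: prey: 41+16-11=46; pred: 9+7-4=12
Step 2: prey: 46+18-16=48; pred: 12+11-6=17
Step 3: prey: 48+19-24=43; pred: 17+16-8=25
Step 4: prey: 43+17-32=28; pred: 25+21-12=34
Step 5: prey: 28+11-28=11; pred: 34+19-17=36
Step 6: prey: 11+4-11=4; pred: 36+7-18=25
Step 7: prey: 4+1-3=2; pred: 25+2-12=15
Step 8: prey: 2+0-0=2; pred: 15+0-7=8
Step 9: prey: 2+0-0=2; pred: 8+0-4=4
Max prey = 48 at step 2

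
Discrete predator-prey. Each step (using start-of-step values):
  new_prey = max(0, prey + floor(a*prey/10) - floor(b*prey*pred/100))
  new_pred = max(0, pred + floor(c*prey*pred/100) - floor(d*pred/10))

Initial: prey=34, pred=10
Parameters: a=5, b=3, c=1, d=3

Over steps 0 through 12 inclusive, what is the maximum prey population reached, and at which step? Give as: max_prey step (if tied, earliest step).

Step 1: prey: 34+17-10=41; pred: 10+3-3=10
Step 2: prey: 41+20-12=49; pred: 10+4-3=11
Step 3: prey: 49+24-16=57; pred: 11+5-3=13
Step 4: prey: 57+28-22=63; pred: 13+7-3=17
Step 5: prey: 63+31-32=62; pred: 17+10-5=22
Step 6: prey: 62+31-40=53; pred: 22+13-6=29
Step 7: prey: 53+26-46=33; pred: 29+15-8=36
Step 8: prey: 33+16-35=14; pred: 36+11-10=37
Step 9: prey: 14+7-15=6; pred: 37+5-11=31
Step 10: prey: 6+3-5=4; pred: 31+1-9=23
Step 11: prey: 4+2-2=4; pred: 23+0-6=17
Step 12: prey: 4+2-2=4; pred: 17+0-5=12
Max prey = 63 at step 4

Answer: 63 4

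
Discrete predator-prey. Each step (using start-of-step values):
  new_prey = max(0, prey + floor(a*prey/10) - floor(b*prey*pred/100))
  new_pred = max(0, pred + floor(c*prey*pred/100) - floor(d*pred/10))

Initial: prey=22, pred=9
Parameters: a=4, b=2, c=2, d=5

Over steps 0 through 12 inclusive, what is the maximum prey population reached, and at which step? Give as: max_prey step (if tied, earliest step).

Answer: 61 6

Derivation:
Step 1: prey: 22+8-3=27; pred: 9+3-4=8
Step 2: prey: 27+10-4=33; pred: 8+4-4=8
Step 3: prey: 33+13-5=41; pred: 8+5-4=9
Step 4: prey: 41+16-7=50; pred: 9+7-4=12
Step 5: prey: 50+20-12=58; pred: 12+12-6=18
Step 6: prey: 58+23-20=61; pred: 18+20-9=29
Step 7: prey: 61+24-35=50; pred: 29+35-14=50
Step 8: prey: 50+20-50=20; pred: 50+50-25=75
Step 9: prey: 20+8-30=0; pred: 75+30-37=68
Step 10: prey: 0+0-0=0; pred: 68+0-34=34
Step 11: prey: 0+0-0=0; pred: 34+0-17=17
Step 12: prey: 0+0-0=0; pred: 17+0-8=9
Max prey = 61 at step 6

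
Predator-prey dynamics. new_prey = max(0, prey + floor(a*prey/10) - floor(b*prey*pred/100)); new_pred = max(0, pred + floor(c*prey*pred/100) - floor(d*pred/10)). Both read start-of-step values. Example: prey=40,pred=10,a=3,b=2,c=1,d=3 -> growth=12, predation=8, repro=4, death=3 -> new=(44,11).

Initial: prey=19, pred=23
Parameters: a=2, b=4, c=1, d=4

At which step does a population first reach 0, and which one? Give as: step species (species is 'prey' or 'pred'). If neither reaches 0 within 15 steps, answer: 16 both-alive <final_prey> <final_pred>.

Step 1: prey: 19+3-17=5; pred: 23+4-9=18
Step 2: prey: 5+1-3=3; pred: 18+0-7=11
Step 3: prey: 3+0-1=2; pred: 11+0-4=7
Step 4: prey: 2+0-0=2; pred: 7+0-2=5
Step 5: prey: 2+0-0=2; pred: 5+0-2=3
Step 6: prey: 2+0-0=2; pred: 3+0-1=2
Step 7: prey: 2+0-0=2; pred: 2+0-0=2
Steps 8-15: state stable at prey=2, pred=2 (no change)
No extinction within 15 steps

Answer: 16 both-alive 2 2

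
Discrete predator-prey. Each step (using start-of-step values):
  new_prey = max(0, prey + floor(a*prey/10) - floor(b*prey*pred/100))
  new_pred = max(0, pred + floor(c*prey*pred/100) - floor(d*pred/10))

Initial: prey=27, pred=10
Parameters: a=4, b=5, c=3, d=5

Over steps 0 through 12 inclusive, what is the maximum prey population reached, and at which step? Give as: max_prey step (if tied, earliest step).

Step 1: prey: 27+10-13=24; pred: 10+8-5=13
Step 2: prey: 24+9-15=18; pred: 13+9-6=16
Step 3: prey: 18+7-14=11; pred: 16+8-8=16
Step 4: prey: 11+4-8=7; pred: 16+5-8=13
Step 5: prey: 7+2-4=5; pred: 13+2-6=9
Step 6: prey: 5+2-2=5; pred: 9+1-4=6
Step 7: prey: 5+2-1=6; pred: 6+0-3=3
Step 8: prey: 6+2-0=8; pred: 3+0-1=2
Step 9: prey: 8+3-0=11; pred: 2+0-1=1
Step 10: prey: 11+4-0=15; pred: 1+0-0=1
Step 11: prey: 15+6-0=21; pred: 1+0-0=1
Step 12: prey: 21+8-1=28; pred: 1+0-0=1
Max prey = 28 at step 12

Answer: 28 12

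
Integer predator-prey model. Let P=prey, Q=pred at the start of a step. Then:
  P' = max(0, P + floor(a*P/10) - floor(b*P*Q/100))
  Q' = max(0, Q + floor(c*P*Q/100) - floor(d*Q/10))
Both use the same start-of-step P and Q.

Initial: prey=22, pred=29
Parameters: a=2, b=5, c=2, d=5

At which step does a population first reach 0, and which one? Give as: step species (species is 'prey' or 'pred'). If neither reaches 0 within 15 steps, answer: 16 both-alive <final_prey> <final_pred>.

Answer: 1 prey

Derivation:
Step 1: prey: 22+4-31=0; pred: 29+12-14=27
First extinction: prey at step 1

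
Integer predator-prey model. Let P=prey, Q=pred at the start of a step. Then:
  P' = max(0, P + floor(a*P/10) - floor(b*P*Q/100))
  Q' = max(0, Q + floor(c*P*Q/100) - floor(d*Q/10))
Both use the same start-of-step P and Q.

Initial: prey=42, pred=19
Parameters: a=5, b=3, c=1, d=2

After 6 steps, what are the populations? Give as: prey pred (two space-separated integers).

Step 1: prey: 42+21-23=40; pred: 19+7-3=23
Step 2: prey: 40+20-27=33; pred: 23+9-4=28
Step 3: prey: 33+16-27=22; pred: 28+9-5=32
Step 4: prey: 22+11-21=12; pred: 32+7-6=33
Step 5: prey: 12+6-11=7; pred: 33+3-6=30
Step 6: prey: 7+3-6=4; pred: 30+2-6=26

Answer: 4 26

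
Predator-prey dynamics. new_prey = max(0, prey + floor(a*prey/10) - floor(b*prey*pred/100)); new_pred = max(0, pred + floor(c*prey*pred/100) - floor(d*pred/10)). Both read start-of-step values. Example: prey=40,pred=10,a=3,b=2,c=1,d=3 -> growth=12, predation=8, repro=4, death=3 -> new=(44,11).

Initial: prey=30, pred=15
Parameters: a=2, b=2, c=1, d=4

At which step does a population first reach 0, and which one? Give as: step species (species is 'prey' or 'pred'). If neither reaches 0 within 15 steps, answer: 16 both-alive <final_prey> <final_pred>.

Answer: 16 both-alive 72 6

Derivation:
Step 1: prey: 30+6-9=27; pred: 15+4-6=13
Step 2: prey: 27+5-7=25; pred: 13+3-5=11
Step 3: prey: 25+5-5=25; pred: 11+2-4=9
Step 4: prey: 25+5-4=26; pred: 9+2-3=8
Step 5: prey: 26+5-4=27; pred: 8+2-3=7
Step 6: prey: 27+5-3=29; pred: 7+1-2=6
Step 7: prey: 29+5-3=31; pred: 6+1-2=5
Step 8: prey: 31+6-3=34; pred: 5+1-2=4
Step 9: prey: 34+6-2=38; pred: 4+1-1=4
Step 10: prey: 38+7-3=42; pred: 4+1-1=4
Step 11: prey: 42+8-3=47; pred: 4+1-1=4
Step 12: prey: 47+9-3=53; pred: 4+1-1=4
Step 13: prey: 53+10-4=59; pred: 4+2-1=5
Step 14: prey: 59+11-5=65; pred: 5+2-2=5
Step 15: prey: 65+13-6=72; pred: 5+3-2=6
No extinction within 15 steps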